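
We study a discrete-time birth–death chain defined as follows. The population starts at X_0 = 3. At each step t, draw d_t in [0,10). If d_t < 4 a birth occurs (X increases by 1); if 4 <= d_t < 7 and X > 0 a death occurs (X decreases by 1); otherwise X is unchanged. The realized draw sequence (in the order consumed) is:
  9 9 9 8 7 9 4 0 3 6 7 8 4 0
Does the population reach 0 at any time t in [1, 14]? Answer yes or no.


t=0: X=3, d=9 → hold, X_1=3
t=1: X=3, d=9 → hold, X_2=3
t=2: X=3, d=9 → hold, X_3=3
t=3: X=3, d=8 → hold, X_4=3
t=4: X=3, d=7 → hold, X_5=3
t=5: X=3, d=9 → hold, X_6=3
t=6: X=3, d=4 → death, X_7=2
t=7: X=2, d=0 → birth, X_8=3
t=8: X=3, d=3 → birth, X_9=4
t=9: X=4, d=6 → death, X_10=3
t=10: X=3, d=7 → hold, X_11=3
t=11: X=3, d=8 → hold, X_12=3
t=12: X=3, d=4 → death, X_13=2
t=13: X=2, d=0 → birth, X_14=3

no


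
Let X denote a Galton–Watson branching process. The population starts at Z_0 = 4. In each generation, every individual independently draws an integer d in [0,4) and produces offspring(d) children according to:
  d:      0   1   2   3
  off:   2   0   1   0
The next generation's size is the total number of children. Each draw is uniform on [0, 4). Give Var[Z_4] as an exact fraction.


51975/16384

Outcome values over d=0..3: [2, 0, 1, 0]
Σy = 3, Σy² = 5, M = 4
μ = 3/4 = 3/4,  σ² = 5/4 − (3/4)² = 11/16
V_0 = 0, E_0 = 4
V_1 = 11/16·E_0 + (3/4)²·V_0 = 11/4;  E_1 = 3
V_2 = 11/16·E_1 + (3/4)²·V_1 = 231/64;  E_2 = 9/4
V_3 = 11/16·E_2 + (3/4)²·V_2 = 3663/1024;  E_3 = 27/16
V_4 = 11/16·E_3 + (3/4)²·V_3 = 51975/16384;  E_4 = 81/64


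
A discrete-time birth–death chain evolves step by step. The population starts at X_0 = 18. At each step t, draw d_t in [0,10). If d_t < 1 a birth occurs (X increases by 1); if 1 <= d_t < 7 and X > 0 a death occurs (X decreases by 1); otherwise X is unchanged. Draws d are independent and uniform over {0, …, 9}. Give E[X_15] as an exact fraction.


21/2

X can drop by at most 1 per step and X_0 = 18 > T = 15, so X_t >= 18 − t >= 3 > 0 for every t <= 15: the floor at 0 (the 'and X > 0' condition) never binds. Hence X_15 = X_0 + Σ_{t<15} Y_t with i.i.d. increments Y_t = y(d_t) ∈ {+1, −1, 0}.
Outcome values over d=0..9: [1, -1, -1, -1, -1, -1, -1, 0, 0, 0]
Σy = -5, Σy² = 7, M = 10
μ = -5/10 = -1/2,  σ² = 7/10 − (-1/2)² = 9/20
E[X_15] = 18 + 15·(-1/2) = 21/2


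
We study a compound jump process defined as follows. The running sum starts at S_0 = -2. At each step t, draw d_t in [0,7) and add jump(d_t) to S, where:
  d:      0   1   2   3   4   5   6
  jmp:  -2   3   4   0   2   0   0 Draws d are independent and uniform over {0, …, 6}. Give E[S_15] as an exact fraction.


Outcome values over d=0..6: [-2, 3, 4, 0, 2, 0, 0]
Σy = 7, Σy² = 33, M = 7
μ = 7/7 = 1,  σ² = 33/7 − (1)² = 26/7
E[S_15] = -2 + 15·(1) = 13

13


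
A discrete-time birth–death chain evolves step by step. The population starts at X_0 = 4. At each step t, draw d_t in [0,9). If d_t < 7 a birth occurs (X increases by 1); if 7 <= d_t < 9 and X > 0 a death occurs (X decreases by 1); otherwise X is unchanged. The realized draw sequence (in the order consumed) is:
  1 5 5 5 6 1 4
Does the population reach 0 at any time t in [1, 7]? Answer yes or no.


no

t=0: X=4, d=1 → birth, X_1=5
t=1: X=5, d=5 → birth, X_2=6
t=2: X=6, d=5 → birth, X_3=7
t=3: X=7, d=5 → birth, X_4=8
t=4: X=8, d=6 → birth, X_5=9
t=5: X=9, d=1 → birth, X_6=10
t=6: X=10, d=4 → birth, X_7=11


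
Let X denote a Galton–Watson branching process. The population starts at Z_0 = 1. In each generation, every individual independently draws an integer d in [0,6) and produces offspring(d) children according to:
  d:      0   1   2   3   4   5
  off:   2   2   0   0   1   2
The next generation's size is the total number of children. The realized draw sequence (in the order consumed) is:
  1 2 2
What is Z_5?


0

gen 0: Z_0=1, draws=[1], offspring=[2], Z_1=2
gen 1: Z_1=2, draws=[2, 2], offspring=[0, 0], Z_2=0
gen 2: Z_2=0, draws=[], offspring=[], Z_3=0
gen 3: Z_3=0, draws=[], offspring=[], Z_4=0
gen 4: Z_4=0, draws=[], offspring=[], Z_5=0


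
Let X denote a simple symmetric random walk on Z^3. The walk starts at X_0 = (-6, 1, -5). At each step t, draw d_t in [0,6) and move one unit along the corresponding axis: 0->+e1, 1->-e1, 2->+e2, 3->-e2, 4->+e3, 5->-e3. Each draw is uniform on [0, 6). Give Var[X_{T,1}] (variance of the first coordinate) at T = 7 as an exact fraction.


7/3

Outcome values over d=0..5: [1, -1, 0, 0, 0, 0]
Σy = 0, Σy² = 2, M = 6
μ = 0/6 = 0,  σ² = 2/6 − (0)² = 1/3
Independent increments: Var[X_7] = 7·σ² = 7·(1/3) = 7/3


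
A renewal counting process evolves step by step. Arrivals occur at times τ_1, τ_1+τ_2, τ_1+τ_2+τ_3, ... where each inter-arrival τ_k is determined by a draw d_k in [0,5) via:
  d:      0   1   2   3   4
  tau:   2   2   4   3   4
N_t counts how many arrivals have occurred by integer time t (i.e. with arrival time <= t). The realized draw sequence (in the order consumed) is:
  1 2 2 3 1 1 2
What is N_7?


2

draw d_1=1: τ_1=2, arrival time A_1=2
draw d_2=2: τ_2=4, arrival time A_2=6
draw d_3=2: τ_3=4, arrival time A_3=10
draw d_4=3: τ_4=3, arrival time A_4=13
draw d_5=1: τ_5=2, arrival time A_5=15
draw d_6=1: τ_6=2, arrival time A_6=17
draw d_7=2: τ_7=4, arrival time A_7=21
N_t over t=0..7: 0:0 1:0 2:1 3:1 4:1 5:1 6:2 7:2


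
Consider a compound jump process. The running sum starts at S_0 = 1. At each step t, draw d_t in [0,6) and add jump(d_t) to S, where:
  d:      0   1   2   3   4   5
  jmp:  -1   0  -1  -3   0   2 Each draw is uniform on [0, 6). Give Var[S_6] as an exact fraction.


Outcome values over d=0..5: [-1, 0, -1, -3, 0, 2]
Σy = -3, Σy² = 15, M = 6
μ = -3/6 = -1/2,  σ² = 15/6 − (-1/2)² = 9/4
Independent increments: Var[S_6] = 6·σ² = 6·(9/4) = 27/2

27/2


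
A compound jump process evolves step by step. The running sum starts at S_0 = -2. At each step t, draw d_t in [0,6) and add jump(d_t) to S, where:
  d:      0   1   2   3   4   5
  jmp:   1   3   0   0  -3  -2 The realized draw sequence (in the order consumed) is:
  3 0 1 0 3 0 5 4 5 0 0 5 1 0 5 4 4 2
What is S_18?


t=0: S=-2, d=3, jump=0, S_1=-2
t=1: S=-2, d=0, jump=1, S_2=-1
t=2: S=-1, d=1, jump=3, S_3=2
t=3: S=2, d=0, jump=1, S_4=3
t=4: S=3, d=3, jump=0, S_5=3
t=5: S=3, d=0, jump=1, S_6=4
t=6: S=4, d=5, jump=-2, S_7=2
t=7: S=2, d=4, jump=-3, S_8=-1
t=8: S=-1, d=5, jump=-2, S_9=-3
t=9: S=-3, d=0, jump=1, S_10=-2
t=10: S=-2, d=0, jump=1, S_11=-1
t=11: S=-1, d=5, jump=-2, S_12=-3
t=12: S=-3, d=1, jump=3, S_13=0
t=13: S=0, d=0, jump=1, S_14=1
t=14: S=1, d=5, jump=-2, S_15=-1
t=15: S=-1, d=4, jump=-3, S_16=-4
t=16: S=-4, d=4, jump=-3, S_17=-7
t=17: S=-7, d=2, jump=0, S_18=-7

-7


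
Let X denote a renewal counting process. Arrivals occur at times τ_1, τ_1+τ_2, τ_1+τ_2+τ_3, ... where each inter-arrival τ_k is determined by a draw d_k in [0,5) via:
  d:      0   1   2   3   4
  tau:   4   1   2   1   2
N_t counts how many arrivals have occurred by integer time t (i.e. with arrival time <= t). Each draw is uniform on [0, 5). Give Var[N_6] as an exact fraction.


241991724/244140625

Inter-arrival values over d=0..4: [4, 1, 2, 1, 2]
Each d has probability 1/5, so the pmf of τ is: f(1) = 2/5, f(2) = 2/5, f(4) = 1/5
Let p_n(j) = P(N_n = j), with p_0 = [1]. Condition on τ_1: p_n(0) = P(τ > n), and for j >= 1, p_n(j) = Σ_{k<=n} f(k)·p_{n−k}(j−1)
p_1 = [3/5, 2/5]  (j = 0..1)
p_2 = [1/5, 16/25, 4/25]  (j = 0..2)
p_3 = [1/5, 8/25, 52/125, 8/125]  (j = 0..3)
p_4 = [0, 9/25, 48/125, 144/625, 16/625]  (j = 0..4)
p_5 = [0, 1/5, 44/125, 8/25, 368/3125, 32/3125]  (j = 0..5)
p_6 = [0, 1/25, 44/125, 204/625, 688/3125, 896/15625, 64/15625]  (j = 0..6)
E[N_6] = Σ j·p_6(j) = 45549/15625;  E[N_6²] = Σ j²·p_6(j) = 148269/15625
Var[N_6] = 148269/15625 − (45549/15625)² = 241991724/244140625


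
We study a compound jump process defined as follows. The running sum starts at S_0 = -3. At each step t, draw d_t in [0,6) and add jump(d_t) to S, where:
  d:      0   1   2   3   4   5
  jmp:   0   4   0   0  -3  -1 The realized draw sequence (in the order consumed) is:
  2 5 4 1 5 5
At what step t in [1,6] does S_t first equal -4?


2

t=0: S=-3, d=2, jump=0, S_1=-3
t=1: S=-3, d=5, jump=-1, S_2=-4
t=2: S=-4, d=4, jump=-3, S_3=-7
t=3: S=-7, d=1, jump=4, S_4=-3
t=4: S=-3, d=5, jump=-1, S_5=-4
t=5: S=-4, d=5, jump=-1, S_6=-5


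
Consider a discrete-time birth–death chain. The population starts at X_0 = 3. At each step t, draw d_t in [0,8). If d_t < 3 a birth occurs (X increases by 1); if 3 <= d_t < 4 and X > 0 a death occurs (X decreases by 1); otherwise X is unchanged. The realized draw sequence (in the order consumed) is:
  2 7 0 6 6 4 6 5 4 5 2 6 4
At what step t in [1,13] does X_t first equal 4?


1

t=0: X=3, d=2 → birth, X_1=4
t=1: X=4, d=7 → hold, X_2=4
t=2: X=4, d=0 → birth, X_3=5
t=3: X=5, d=6 → hold, X_4=5
t=4: X=5, d=6 → hold, X_5=5
t=5: X=5, d=4 → hold, X_6=5
t=6: X=5, d=6 → hold, X_7=5
t=7: X=5, d=5 → hold, X_8=5
t=8: X=5, d=4 → hold, X_9=5
t=9: X=5, d=5 → hold, X_10=5
t=10: X=5, d=2 → birth, X_11=6
t=11: X=6, d=6 → hold, X_12=6
t=12: X=6, d=4 → hold, X_13=6


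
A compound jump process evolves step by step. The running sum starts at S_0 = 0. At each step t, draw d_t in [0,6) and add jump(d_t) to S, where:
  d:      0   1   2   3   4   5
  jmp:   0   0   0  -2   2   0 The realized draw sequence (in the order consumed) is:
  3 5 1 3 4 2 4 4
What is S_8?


t=0: S=0, d=3, jump=-2, S_1=-2
t=1: S=-2, d=5, jump=0, S_2=-2
t=2: S=-2, d=1, jump=0, S_3=-2
t=3: S=-2, d=3, jump=-2, S_4=-4
t=4: S=-4, d=4, jump=2, S_5=-2
t=5: S=-2, d=2, jump=0, S_6=-2
t=6: S=-2, d=4, jump=2, S_7=0
t=7: S=0, d=4, jump=2, S_8=2

2


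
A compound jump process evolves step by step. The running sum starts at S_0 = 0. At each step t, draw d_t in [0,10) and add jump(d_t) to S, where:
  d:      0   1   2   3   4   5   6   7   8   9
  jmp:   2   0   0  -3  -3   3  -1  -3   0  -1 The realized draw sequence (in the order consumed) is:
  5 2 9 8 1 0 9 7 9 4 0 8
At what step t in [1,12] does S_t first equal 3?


t=0: S=0, d=5, jump=3, S_1=3
t=1: S=3, d=2, jump=0, S_2=3
t=2: S=3, d=9, jump=-1, S_3=2
t=3: S=2, d=8, jump=0, S_4=2
t=4: S=2, d=1, jump=0, S_5=2
t=5: S=2, d=0, jump=2, S_6=4
t=6: S=4, d=9, jump=-1, S_7=3
t=7: S=3, d=7, jump=-3, S_8=0
t=8: S=0, d=9, jump=-1, S_9=-1
t=9: S=-1, d=4, jump=-3, S_10=-4
t=10: S=-4, d=0, jump=2, S_11=-2
t=11: S=-2, d=8, jump=0, S_12=-2

1


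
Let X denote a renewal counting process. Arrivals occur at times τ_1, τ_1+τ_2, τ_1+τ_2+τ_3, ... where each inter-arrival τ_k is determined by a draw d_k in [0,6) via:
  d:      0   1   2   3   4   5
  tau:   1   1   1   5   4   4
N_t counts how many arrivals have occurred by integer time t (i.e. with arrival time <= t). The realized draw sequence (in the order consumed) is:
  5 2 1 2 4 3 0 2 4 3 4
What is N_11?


draw d_1=5: τ_1=4, arrival time A_1=4
draw d_2=2: τ_2=1, arrival time A_2=5
draw d_3=1: τ_3=1, arrival time A_3=6
draw d_4=2: τ_4=1, arrival time A_4=7
draw d_5=4: τ_5=4, arrival time A_5=11
draw d_6=3: τ_6=5, arrival time A_6=16
draw d_7=0: τ_7=1, arrival time A_7=17
draw d_8=2: τ_8=1, arrival time A_8=18
draw d_9=4: τ_9=4, arrival time A_9=22
draw d_10=3: τ_10=5, arrival time A_10=27
draw d_11=4: τ_11=4, arrival time A_11=31
N_t over t=0..11: 0:0 1:0 2:0 3:0 4:1 5:2 6:3 7:4 8:4 9:4 10:4 11:5

5


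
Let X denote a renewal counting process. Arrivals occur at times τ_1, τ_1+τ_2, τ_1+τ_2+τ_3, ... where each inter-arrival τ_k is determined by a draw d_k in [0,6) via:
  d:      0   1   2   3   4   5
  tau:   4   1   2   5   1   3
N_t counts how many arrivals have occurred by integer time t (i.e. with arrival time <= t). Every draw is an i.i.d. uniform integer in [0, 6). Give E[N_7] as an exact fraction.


Inter-arrival values over d=0..5: [4, 1, 2, 5, 1, 3]
Each d has probability 1/6, so the pmf of τ is: f(1) = 1/3, f(2) = 1/6, f(3) = 1/6, f(4) = 1/6, f(5) = 1/6
Renewal equation for m(n) = E[N_n]: condition on τ_1 = k (if k <= n, one arrival plus a fresh copy on the remaining n−k steps): m(n) = F(n) + Σ_{k<=n} f(k)·m(n−k), where F(n) = P(τ <= n) and m(0) = 0
m(1) = F(1) = 1/3
m(2) = F(2) + f(1)·m(1) = 1/2 + 1/3·1/3 = 11/18
m(3) = F(3) + f(1)·m(2) + f(2)·m(1) = 2/3 + 1/3·11/18 + 1/6·1/3 = 25/27
m(4) = F(4) + f(1)·m(3) + f(2)·m(2) + f(3)·m(1) = 5/6 + 1/3·25/27 + 1/6·11/18 + 1/6·1/3 = 421/324
m(5) = F(5) + f(1)·m(4) + f(2)·m(3) + f(3)·m(2) + f(4)·m(1) = 1 + 1/3·421/324 + 1/6·25/27 + 1/6·11/18 + 1/6·1/3 = 424/243
m(6) = F(6) + f(1)·m(5) + f(2)·m(4) + f(3)·m(3) + f(4)·m(2) + f(5)·m(1) = 1 + 1/3·424/243 + 1/6·421/324 + 1/6·25/27 + 1/6·11/18 + 1/6·1/3 = 12305/5832
m(7) = F(7) + f(1)·m(6) + f(2)·m(5) + f(3)·m(4) + f(4)·m(3) + f(5)·m(2) = 1 + 1/3·12305/5832 + 1/6·424/243 + 1/6·421/324 + 1/6·25/27 + 1/6·11/18 = 5395/2187
E[N_7] = m(7) = 5395/2187

5395/2187


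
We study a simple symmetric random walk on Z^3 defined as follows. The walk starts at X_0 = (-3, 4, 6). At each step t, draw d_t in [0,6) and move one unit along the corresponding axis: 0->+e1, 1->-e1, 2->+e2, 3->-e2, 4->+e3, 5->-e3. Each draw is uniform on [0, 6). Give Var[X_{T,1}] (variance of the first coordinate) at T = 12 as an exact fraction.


Outcome values over d=0..5: [1, -1, 0, 0, 0, 0]
Σy = 0, Σy² = 2, M = 6
μ = 0/6 = 0,  σ² = 2/6 − (0)² = 1/3
Independent increments: Var[X_12] = 12·σ² = 12·(1/3) = 4

4


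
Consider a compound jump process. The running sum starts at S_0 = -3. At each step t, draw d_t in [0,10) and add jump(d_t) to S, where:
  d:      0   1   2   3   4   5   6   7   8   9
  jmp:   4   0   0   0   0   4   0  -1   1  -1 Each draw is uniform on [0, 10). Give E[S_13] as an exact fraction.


61/10

Outcome values over d=0..9: [4, 0, 0, 0, 0, 4, 0, -1, 1, -1]
Σy = 7, Σy² = 35, M = 10
μ = 7/10 = 7/10,  σ² = 35/10 − (7/10)² = 301/100
E[S_13] = -3 + 13·(7/10) = 61/10


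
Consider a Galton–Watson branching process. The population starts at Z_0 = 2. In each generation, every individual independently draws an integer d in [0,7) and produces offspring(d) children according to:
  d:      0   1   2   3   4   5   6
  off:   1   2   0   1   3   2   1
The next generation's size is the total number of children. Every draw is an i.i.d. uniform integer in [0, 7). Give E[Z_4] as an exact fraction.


Outcome values over d=0..6: [1, 2, 0, 1, 3, 2, 1]
Σy = 10, Σy² = 20, M = 7
μ = 10/7 = 10/7,  σ² = 20/7 − (10/7)² = 40/49
E[Z_0] = 2
E[Z_1] = 10/7·E[Z_0] = 20/7
E[Z_2] = 10/7·E[Z_1] = 200/49
E[Z_3] = 10/7·E[Z_2] = 2000/343
E[Z_4] = 10/7·E[Z_3] = 20000/2401

20000/2401


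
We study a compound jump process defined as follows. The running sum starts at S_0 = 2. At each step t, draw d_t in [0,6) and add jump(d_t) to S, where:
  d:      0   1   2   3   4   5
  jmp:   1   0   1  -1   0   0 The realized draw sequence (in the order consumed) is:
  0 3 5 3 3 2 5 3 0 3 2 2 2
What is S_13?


3

t=0: S=2, d=0, jump=1, S_1=3
t=1: S=3, d=3, jump=-1, S_2=2
t=2: S=2, d=5, jump=0, S_3=2
t=3: S=2, d=3, jump=-1, S_4=1
t=4: S=1, d=3, jump=-1, S_5=0
t=5: S=0, d=2, jump=1, S_6=1
t=6: S=1, d=5, jump=0, S_7=1
t=7: S=1, d=3, jump=-1, S_8=0
t=8: S=0, d=0, jump=1, S_9=1
t=9: S=1, d=3, jump=-1, S_10=0
t=10: S=0, d=2, jump=1, S_11=1
t=11: S=1, d=2, jump=1, S_12=2
t=12: S=2, d=2, jump=1, S_13=3


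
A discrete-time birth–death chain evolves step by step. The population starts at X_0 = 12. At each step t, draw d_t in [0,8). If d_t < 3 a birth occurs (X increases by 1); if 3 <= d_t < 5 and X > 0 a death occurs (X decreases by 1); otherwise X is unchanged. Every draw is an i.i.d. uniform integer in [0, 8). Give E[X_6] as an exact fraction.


51/4

X can drop by at most 1 per step and X_0 = 12 > T = 6, so X_t >= 12 − t >= 6 > 0 for every t <= 6: the floor at 0 (the 'and X > 0' condition) never binds. Hence X_6 = X_0 + Σ_{t<6} Y_t with i.i.d. increments Y_t = y(d_t) ∈ {+1, −1, 0}.
Outcome values over d=0..7: [1, 1, 1, -1, -1, 0, 0, 0]
Σy = 1, Σy² = 5, M = 8
μ = 1/8 = 1/8,  σ² = 5/8 − (1/8)² = 39/64
E[X_6] = 12 + 6·(1/8) = 51/4


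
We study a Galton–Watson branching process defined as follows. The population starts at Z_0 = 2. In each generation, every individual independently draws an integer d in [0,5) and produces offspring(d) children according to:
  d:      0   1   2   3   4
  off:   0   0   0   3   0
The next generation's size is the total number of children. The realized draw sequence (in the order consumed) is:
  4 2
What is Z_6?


gen 0: Z_0=2, draws=[4, 2], offspring=[0, 0], Z_1=0
gen 1: Z_1=0, draws=[], offspring=[], Z_2=0
gen 2: Z_2=0, draws=[], offspring=[], Z_3=0
gen 3: Z_3=0, draws=[], offspring=[], Z_4=0
gen 4: Z_4=0, draws=[], offspring=[], Z_5=0
gen 5: Z_5=0, draws=[], offspring=[], Z_6=0

0


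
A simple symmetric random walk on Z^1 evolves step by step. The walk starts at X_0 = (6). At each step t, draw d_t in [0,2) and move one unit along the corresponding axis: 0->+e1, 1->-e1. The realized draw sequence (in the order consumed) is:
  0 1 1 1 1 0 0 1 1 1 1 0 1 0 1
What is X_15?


(1)

t=0: X=(6), d=0 → +e1, X_1=(7)
t=1: X=(7), d=1 → -e1, X_2=(6)
t=2: X=(6), d=1 → -e1, X_3=(5)
t=3: X=(5), d=1 → -e1, X_4=(4)
t=4: X=(4), d=1 → -e1, X_5=(3)
t=5: X=(3), d=0 → +e1, X_6=(4)
t=6: X=(4), d=0 → +e1, X_7=(5)
t=7: X=(5), d=1 → -e1, X_8=(4)
t=8: X=(4), d=1 → -e1, X_9=(3)
t=9: X=(3), d=1 → -e1, X_10=(2)
t=10: X=(2), d=1 → -e1, X_11=(1)
t=11: X=(1), d=0 → +e1, X_12=(2)
t=12: X=(2), d=1 → -e1, X_13=(1)
t=13: X=(1), d=0 → +e1, X_14=(2)
t=14: X=(2), d=1 → -e1, X_15=(1)


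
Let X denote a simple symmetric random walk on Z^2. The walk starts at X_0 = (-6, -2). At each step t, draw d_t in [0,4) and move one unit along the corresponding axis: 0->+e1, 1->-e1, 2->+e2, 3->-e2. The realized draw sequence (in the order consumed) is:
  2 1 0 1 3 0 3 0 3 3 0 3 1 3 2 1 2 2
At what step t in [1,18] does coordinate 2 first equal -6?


12

t=0: X=(-6, -2), d=2 → +e2, X_1=(-6, -1)
t=1: X=(-6, -1), d=1 → -e1, X_2=(-7, -1)
t=2: X=(-7, -1), d=0 → +e1, X_3=(-6, -1)
t=3: X=(-6, -1), d=1 → -e1, X_4=(-7, -1)
t=4: X=(-7, -1), d=3 → -e2, X_5=(-7, -2)
t=5: X=(-7, -2), d=0 → +e1, X_6=(-6, -2)
t=6: X=(-6, -2), d=3 → -e2, X_7=(-6, -3)
t=7: X=(-6, -3), d=0 → +e1, X_8=(-5, -3)
t=8: X=(-5, -3), d=3 → -e2, X_9=(-5, -4)
t=9: X=(-5, -4), d=3 → -e2, X_10=(-5, -5)
t=10: X=(-5, -5), d=0 → +e1, X_11=(-4, -5)
t=11: X=(-4, -5), d=3 → -e2, X_12=(-4, -6)
t=12: X=(-4, -6), d=1 → -e1, X_13=(-5, -6)
t=13: X=(-5, -6), d=3 → -e2, X_14=(-5, -7)
t=14: X=(-5, -7), d=2 → +e2, X_15=(-5, -6)
t=15: X=(-5, -6), d=1 → -e1, X_16=(-6, -6)
t=16: X=(-6, -6), d=2 → +e2, X_17=(-6, -5)
t=17: X=(-6, -5), d=2 → +e2, X_18=(-6, -4)


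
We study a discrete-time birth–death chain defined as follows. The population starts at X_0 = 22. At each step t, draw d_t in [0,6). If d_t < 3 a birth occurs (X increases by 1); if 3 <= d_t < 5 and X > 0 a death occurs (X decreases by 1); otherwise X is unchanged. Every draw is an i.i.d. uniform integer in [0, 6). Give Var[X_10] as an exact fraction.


145/18

X can drop by at most 1 per step and X_0 = 22 > T = 10, so X_t >= 22 − t >= 12 > 0 for every t <= 10: the floor at 0 (the 'and X > 0' condition) never binds. Hence X_10 = X_0 + Σ_{t<10} Y_t with i.i.d. increments Y_t = y(d_t) ∈ {+1, −1, 0}.
Outcome values over d=0..5: [1, 1, 1, -1, -1, 0]
Σy = 1, Σy² = 5, M = 6
μ = 1/6 = 1/6,  σ² = 5/6 − (1/6)² = 29/36
Independent increments: Var[X_10] = 10·σ² = 10·(29/36) = 145/18


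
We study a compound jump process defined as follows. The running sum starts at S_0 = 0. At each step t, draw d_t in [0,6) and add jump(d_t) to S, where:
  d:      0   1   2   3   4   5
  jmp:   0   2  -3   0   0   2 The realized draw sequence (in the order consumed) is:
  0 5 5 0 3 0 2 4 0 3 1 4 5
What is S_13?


5

t=0: S=0, d=0, jump=0, S_1=0
t=1: S=0, d=5, jump=2, S_2=2
t=2: S=2, d=5, jump=2, S_3=4
t=3: S=4, d=0, jump=0, S_4=4
t=4: S=4, d=3, jump=0, S_5=4
t=5: S=4, d=0, jump=0, S_6=4
t=6: S=4, d=2, jump=-3, S_7=1
t=7: S=1, d=4, jump=0, S_8=1
t=8: S=1, d=0, jump=0, S_9=1
t=9: S=1, d=3, jump=0, S_10=1
t=10: S=1, d=1, jump=2, S_11=3
t=11: S=3, d=4, jump=0, S_12=3
t=12: S=3, d=5, jump=2, S_13=5


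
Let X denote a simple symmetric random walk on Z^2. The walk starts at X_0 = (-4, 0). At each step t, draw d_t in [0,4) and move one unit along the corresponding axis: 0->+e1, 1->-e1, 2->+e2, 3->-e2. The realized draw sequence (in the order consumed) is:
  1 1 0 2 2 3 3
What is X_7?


(-5, 0)

t=0: X=(-4, 0), d=1 → -e1, X_1=(-5, 0)
t=1: X=(-5, 0), d=1 → -e1, X_2=(-6, 0)
t=2: X=(-6, 0), d=0 → +e1, X_3=(-5, 0)
t=3: X=(-5, 0), d=2 → +e2, X_4=(-5, 1)
t=4: X=(-5, 1), d=2 → +e2, X_5=(-5, 2)
t=5: X=(-5, 2), d=3 → -e2, X_6=(-5, 1)
t=6: X=(-5, 1), d=3 → -e2, X_7=(-5, 0)


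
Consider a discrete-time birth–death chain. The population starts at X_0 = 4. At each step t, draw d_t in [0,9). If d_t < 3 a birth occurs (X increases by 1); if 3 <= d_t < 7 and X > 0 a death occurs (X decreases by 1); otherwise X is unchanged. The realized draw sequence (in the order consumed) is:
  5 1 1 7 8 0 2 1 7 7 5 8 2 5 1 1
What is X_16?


9

t=0: X=4, d=5 → death, X_1=3
t=1: X=3, d=1 → birth, X_2=4
t=2: X=4, d=1 → birth, X_3=5
t=3: X=5, d=7 → hold, X_4=5
t=4: X=5, d=8 → hold, X_5=5
t=5: X=5, d=0 → birth, X_6=6
t=6: X=6, d=2 → birth, X_7=7
t=7: X=7, d=1 → birth, X_8=8
t=8: X=8, d=7 → hold, X_9=8
t=9: X=8, d=7 → hold, X_10=8
t=10: X=8, d=5 → death, X_11=7
t=11: X=7, d=8 → hold, X_12=7
t=12: X=7, d=2 → birth, X_13=8
t=13: X=8, d=5 → death, X_14=7
t=14: X=7, d=1 → birth, X_15=8
t=15: X=8, d=1 → birth, X_16=9


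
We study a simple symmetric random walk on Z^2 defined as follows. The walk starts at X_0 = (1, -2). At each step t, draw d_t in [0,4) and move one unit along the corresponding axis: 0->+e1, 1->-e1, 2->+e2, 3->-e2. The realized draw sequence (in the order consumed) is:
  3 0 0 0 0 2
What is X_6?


t=0: X=(1, -2), d=3 → -e2, X_1=(1, -3)
t=1: X=(1, -3), d=0 → +e1, X_2=(2, -3)
t=2: X=(2, -3), d=0 → +e1, X_3=(3, -3)
t=3: X=(3, -3), d=0 → +e1, X_4=(4, -3)
t=4: X=(4, -3), d=0 → +e1, X_5=(5, -3)
t=5: X=(5, -3), d=2 → +e2, X_6=(5, -2)

(5, -2)


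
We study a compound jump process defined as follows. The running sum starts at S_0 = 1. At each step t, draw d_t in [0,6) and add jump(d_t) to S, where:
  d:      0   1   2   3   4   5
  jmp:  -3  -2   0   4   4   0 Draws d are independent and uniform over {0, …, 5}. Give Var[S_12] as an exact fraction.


87

Outcome values over d=0..5: [-3, -2, 0, 4, 4, 0]
Σy = 3, Σy² = 45, M = 6
μ = 3/6 = 1/2,  σ² = 45/6 − (1/2)² = 29/4
Independent increments: Var[S_12] = 12·σ² = 12·(29/4) = 87


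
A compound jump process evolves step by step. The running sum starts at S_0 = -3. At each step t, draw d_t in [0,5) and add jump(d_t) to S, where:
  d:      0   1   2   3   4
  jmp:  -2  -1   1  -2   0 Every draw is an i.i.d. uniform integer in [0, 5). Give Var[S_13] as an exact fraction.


442/25

Outcome values over d=0..4: [-2, -1, 1, -2, 0]
Σy = -4, Σy² = 10, M = 5
μ = -4/5 = -4/5,  σ² = 10/5 − (-4/5)² = 34/25
Independent increments: Var[S_13] = 13·σ² = 13·(34/25) = 442/25


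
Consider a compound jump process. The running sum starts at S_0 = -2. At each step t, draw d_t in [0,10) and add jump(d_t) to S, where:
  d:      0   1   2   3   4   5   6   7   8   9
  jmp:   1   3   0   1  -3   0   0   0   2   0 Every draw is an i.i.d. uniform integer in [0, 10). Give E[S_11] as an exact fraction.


Outcome values over d=0..9: [1, 3, 0, 1, -3, 0, 0, 0, 2, 0]
Σy = 4, Σy² = 24, M = 10
μ = 4/10 = 2/5,  σ² = 24/10 − (2/5)² = 56/25
E[S_11] = -2 + 11·(2/5) = 12/5

12/5


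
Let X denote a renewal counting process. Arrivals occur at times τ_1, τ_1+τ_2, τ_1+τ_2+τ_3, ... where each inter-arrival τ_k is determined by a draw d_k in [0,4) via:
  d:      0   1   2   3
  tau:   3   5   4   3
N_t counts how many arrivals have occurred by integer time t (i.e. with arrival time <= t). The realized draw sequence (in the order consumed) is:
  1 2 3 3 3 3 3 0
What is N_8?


1

draw d_1=1: τ_1=5, arrival time A_1=5
draw d_2=2: τ_2=4, arrival time A_2=9
draw d_3=3: τ_3=3, arrival time A_3=12
draw d_4=3: τ_4=3, arrival time A_4=15
draw d_5=3: τ_5=3, arrival time A_5=18
draw d_6=3: τ_6=3, arrival time A_6=21
draw d_7=3: τ_7=3, arrival time A_7=24
draw d_8=0: τ_8=3, arrival time A_8=27
N_t over t=0..8: 0:0 1:0 2:0 3:0 4:0 5:1 6:1 7:1 8:1


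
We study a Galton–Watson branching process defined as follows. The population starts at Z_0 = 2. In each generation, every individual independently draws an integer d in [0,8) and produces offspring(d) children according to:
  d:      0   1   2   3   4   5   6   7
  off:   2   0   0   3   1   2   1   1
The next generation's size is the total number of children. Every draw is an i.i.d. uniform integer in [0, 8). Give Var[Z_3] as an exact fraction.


22875/2048

Outcome values over d=0..7: [2, 0, 0, 3, 1, 2, 1, 1]
Σy = 10, Σy² = 20, M = 8
μ = 10/8 = 5/4,  σ² = 20/8 − (5/4)² = 15/16
V_0 = 0, E_0 = 2
V_1 = 15/16·E_0 + (5/4)²·V_0 = 15/8;  E_1 = 5/2
V_2 = 15/16·E_1 + (5/4)²·V_1 = 675/128;  E_2 = 25/8
V_3 = 15/16·E_2 + (5/4)²·V_2 = 22875/2048;  E_3 = 125/32


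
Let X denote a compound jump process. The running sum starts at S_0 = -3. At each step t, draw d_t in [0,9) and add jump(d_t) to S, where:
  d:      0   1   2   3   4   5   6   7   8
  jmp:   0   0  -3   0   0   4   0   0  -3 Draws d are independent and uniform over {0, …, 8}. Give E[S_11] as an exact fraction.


Outcome values over d=0..8: [0, 0, -3, 0, 0, 4, 0, 0, -3]
Σy = -2, Σy² = 34, M = 9
μ = -2/9 = -2/9,  σ² = 34/9 − (-2/9)² = 302/81
E[S_11] = -3 + 11·(-2/9) = -49/9

-49/9


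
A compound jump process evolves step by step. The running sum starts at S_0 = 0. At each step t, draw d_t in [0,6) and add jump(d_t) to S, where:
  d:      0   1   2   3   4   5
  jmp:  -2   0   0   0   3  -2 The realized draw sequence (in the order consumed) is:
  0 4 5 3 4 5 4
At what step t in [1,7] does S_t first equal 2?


5

t=0: S=0, d=0, jump=-2, S_1=-2
t=1: S=-2, d=4, jump=3, S_2=1
t=2: S=1, d=5, jump=-2, S_3=-1
t=3: S=-1, d=3, jump=0, S_4=-1
t=4: S=-1, d=4, jump=3, S_5=2
t=5: S=2, d=5, jump=-2, S_6=0
t=6: S=0, d=4, jump=3, S_7=3


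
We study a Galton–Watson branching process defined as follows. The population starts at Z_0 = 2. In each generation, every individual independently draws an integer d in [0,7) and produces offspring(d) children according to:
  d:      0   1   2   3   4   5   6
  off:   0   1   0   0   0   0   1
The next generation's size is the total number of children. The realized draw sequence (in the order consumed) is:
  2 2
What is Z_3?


gen 0: Z_0=2, draws=[2, 2], offspring=[0, 0], Z_1=0
gen 1: Z_1=0, draws=[], offspring=[], Z_2=0
gen 2: Z_2=0, draws=[], offspring=[], Z_3=0

0


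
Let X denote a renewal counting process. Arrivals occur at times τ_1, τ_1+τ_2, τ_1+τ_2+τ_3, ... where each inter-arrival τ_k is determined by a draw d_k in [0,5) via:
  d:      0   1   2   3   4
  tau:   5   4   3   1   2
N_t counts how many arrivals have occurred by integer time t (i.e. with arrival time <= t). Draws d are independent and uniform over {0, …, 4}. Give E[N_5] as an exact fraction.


4651/3125

Inter-arrival values over d=0..4: [5, 4, 3, 1, 2]
Each d has probability 1/5, so the pmf of τ is: f(1) = 1/5, f(2) = 1/5, f(3) = 1/5, f(4) = 1/5, f(5) = 1/5
Renewal equation for m(n) = E[N_n]: condition on τ_1 = k (if k <= n, one arrival plus a fresh copy on the remaining n−k steps): m(n) = F(n) + Σ_{k<=n} f(k)·m(n−k), where F(n) = P(τ <= n) and m(0) = 0
m(1) = F(1) = 1/5
m(2) = F(2) + f(1)·m(1) = 2/5 + 1/5·1/5 = 11/25
m(3) = F(3) + f(1)·m(2) + f(2)·m(1) = 3/5 + 1/5·11/25 + 1/5·1/5 = 91/125
m(4) = F(4) + f(1)·m(3) + f(2)·m(2) + f(3)·m(1) = 4/5 + 1/5·91/125 + 1/5·11/25 + 1/5·1/5 = 671/625
m(5) = F(5) + f(1)·m(4) + f(2)·m(3) + f(3)·m(2) + f(4)·m(1) = 1 + 1/5·671/625 + 1/5·91/125 + 1/5·11/25 + 1/5·1/5 = 4651/3125
E[N_5] = m(5) = 4651/3125


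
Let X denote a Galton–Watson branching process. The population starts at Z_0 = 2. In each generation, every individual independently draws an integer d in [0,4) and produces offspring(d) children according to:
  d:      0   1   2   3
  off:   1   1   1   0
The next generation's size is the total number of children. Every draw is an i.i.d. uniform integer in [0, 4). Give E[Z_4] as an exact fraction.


Outcome values over d=0..3: [1, 1, 1, 0]
Σy = 3, Σy² = 3, M = 4
μ = 3/4 = 3/4,  σ² = 3/4 − (3/4)² = 3/16
E[Z_0] = 2
E[Z_1] = 3/4·E[Z_0] = 3/2
E[Z_2] = 3/4·E[Z_1] = 9/8
E[Z_3] = 3/4·E[Z_2] = 27/32
E[Z_4] = 3/4·E[Z_3] = 81/128

81/128


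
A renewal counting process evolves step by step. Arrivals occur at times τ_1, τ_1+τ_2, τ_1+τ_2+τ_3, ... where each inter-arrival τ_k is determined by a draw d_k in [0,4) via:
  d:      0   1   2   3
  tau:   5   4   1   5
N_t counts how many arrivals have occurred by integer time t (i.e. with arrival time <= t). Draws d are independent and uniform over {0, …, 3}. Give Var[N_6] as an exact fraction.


6684231/16777216

Inter-arrival values over d=0..3: [5, 4, 1, 5]
Each d has probability 1/4, so the pmf of τ is: f(1) = 1/4, f(4) = 1/4, f(5) = 1/2
Let p_n(j) = P(N_n = j), with p_0 = [1]. Condition on τ_1: p_n(0) = P(τ > n), and for j >= 1, p_n(j) = Σ_{k<=n} f(k)·p_{n−k}(j−1)
p_1 = [3/4, 1/4]  (j = 0..1)
p_2 = [3/4, 3/16, 1/16]  (j = 0..2)
p_3 = [3/4, 3/16, 3/64, 1/64]  (j = 0..3)
p_4 = [1/2, 7/16, 3/64, 3/256, 1/256]  (j = 0..4)
p_5 = [0, 13/16, 11/64, 3/256, 3/1024, 1/1024]  (j = 0..5)
p_6 = [0, 9/16, 3/8, 15/256, 3/1024, 3/4096, 1/4096]  (j = 0..6)
E[N_6] = Σ j·p_6(j) = 6165/4096;  E[N_6²] = Σ j²·p_6(j) = 10911/4096
Var[N_6] = 10911/4096 − (6165/4096)² = 6684231/16777216


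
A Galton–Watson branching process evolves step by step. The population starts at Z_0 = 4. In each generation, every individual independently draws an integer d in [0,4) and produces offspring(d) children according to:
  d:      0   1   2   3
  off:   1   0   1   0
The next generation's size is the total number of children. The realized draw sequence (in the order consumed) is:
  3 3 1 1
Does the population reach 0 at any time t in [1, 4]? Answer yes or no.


yes

gen 0: Z_0=4, draws=[3, 3, 1, 1], offspring=[0, 0, 0, 0], Z_1=0
gen 1: Z_1=0, draws=[], offspring=[], Z_2=0
gen 2: Z_2=0, draws=[], offspring=[], Z_3=0
gen 3: Z_3=0, draws=[], offspring=[], Z_4=0


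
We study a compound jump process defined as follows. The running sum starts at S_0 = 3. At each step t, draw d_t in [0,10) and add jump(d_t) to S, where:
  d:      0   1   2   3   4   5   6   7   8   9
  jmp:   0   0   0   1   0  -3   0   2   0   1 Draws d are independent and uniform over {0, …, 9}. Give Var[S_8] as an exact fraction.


298/25

Outcome values over d=0..9: [0, 0, 0, 1, 0, -3, 0, 2, 0, 1]
Σy = 1, Σy² = 15, M = 10
μ = 1/10 = 1/10,  σ² = 15/10 − (1/10)² = 149/100
Independent increments: Var[S_8] = 8·σ² = 8·(149/100) = 298/25


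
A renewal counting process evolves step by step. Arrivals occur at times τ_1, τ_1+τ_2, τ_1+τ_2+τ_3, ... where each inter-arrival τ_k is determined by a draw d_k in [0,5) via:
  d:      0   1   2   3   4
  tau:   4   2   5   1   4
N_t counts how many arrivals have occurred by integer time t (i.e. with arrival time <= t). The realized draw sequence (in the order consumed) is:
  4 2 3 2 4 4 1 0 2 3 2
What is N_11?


3

draw d_1=4: τ_1=4, arrival time A_1=4
draw d_2=2: τ_2=5, arrival time A_2=9
draw d_3=3: τ_3=1, arrival time A_3=10
draw d_4=2: τ_4=5, arrival time A_4=15
draw d_5=4: τ_5=4, arrival time A_5=19
draw d_6=4: τ_6=4, arrival time A_6=23
draw d_7=1: τ_7=2, arrival time A_7=25
draw d_8=0: τ_8=4, arrival time A_8=29
draw d_9=2: τ_9=5, arrival time A_9=34
draw d_10=3: τ_10=1, arrival time A_10=35
draw d_11=2: τ_11=5, arrival time A_11=40
N_t over t=0..11: 0:0 1:0 2:0 3:0 4:1 5:1 6:1 7:1 8:1 9:2 10:3 11:3


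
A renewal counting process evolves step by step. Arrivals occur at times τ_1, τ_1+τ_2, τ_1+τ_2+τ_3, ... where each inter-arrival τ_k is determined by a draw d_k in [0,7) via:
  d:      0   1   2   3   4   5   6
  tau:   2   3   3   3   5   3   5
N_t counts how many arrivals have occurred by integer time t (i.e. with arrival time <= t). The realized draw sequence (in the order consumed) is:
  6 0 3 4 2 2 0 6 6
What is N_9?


draw d_1=6: τ_1=5, arrival time A_1=5
draw d_2=0: τ_2=2, arrival time A_2=7
draw d_3=3: τ_3=3, arrival time A_3=10
draw d_4=4: τ_4=5, arrival time A_4=15
draw d_5=2: τ_5=3, arrival time A_5=18
draw d_6=2: τ_6=3, arrival time A_6=21
draw d_7=0: τ_7=2, arrival time A_7=23
draw d_8=6: τ_8=5, arrival time A_8=28
draw d_9=6: τ_9=5, arrival time A_9=33
N_t over t=0..9: 0:0 1:0 2:0 3:0 4:0 5:1 6:1 7:2 8:2 9:2

2


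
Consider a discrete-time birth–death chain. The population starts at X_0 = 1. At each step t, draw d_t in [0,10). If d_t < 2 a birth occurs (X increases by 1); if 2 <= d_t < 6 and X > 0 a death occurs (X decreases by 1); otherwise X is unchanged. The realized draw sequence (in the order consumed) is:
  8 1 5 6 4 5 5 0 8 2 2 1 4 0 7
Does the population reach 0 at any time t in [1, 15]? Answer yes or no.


yes

t=0: X=1, d=8 → hold, X_1=1
t=1: X=1, d=1 → birth, X_2=2
t=2: X=2, d=5 → death, X_3=1
t=3: X=1, d=6 → hold, X_4=1
t=4: X=1, d=4 → death, X_5=0
t=5: X=0, d=5 → hold, X_6=0
t=6: X=0, d=5 → hold, X_7=0
t=7: X=0, d=0 → birth, X_8=1
t=8: X=1, d=8 → hold, X_9=1
t=9: X=1, d=2 → death, X_10=0
t=10: X=0, d=2 → hold, X_11=0
t=11: X=0, d=1 → birth, X_12=1
t=12: X=1, d=4 → death, X_13=0
t=13: X=0, d=0 → birth, X_14=1
t=14: X=1, d=7 → hold, X_15=1


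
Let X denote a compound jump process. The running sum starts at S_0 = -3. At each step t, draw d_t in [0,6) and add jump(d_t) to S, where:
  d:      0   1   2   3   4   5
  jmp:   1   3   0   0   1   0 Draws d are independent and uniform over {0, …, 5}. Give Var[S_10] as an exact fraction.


205/18

Outcome values over d=0..5: [1, 3, 0, 0, 1, 0]
Σy = 5, Σy² = 11, M = 6
μ = 5/6 = 5/6,  σ² = 11/6 − (5/6)² = 41/36
Independent increments: Var[S_10] = 10·σ² = 10·(41/36) = 205/18


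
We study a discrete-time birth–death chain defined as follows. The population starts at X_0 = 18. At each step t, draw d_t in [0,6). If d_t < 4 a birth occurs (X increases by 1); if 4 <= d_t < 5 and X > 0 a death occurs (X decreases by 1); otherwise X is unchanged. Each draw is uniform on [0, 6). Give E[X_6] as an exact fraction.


X can drop by at most 1 per step and X_0 = 18 > T = 6, so X_t >= 18 − t >= 12 > 0 for every t <= 6: the floor at 0 (the 'and X > 0' condition) never binds. Hence X_6 = X_0 + Σ_{t<6} Y_t with i.i.d. increments Y_t = y(d_t) ∈ {+1, −1, 0}.
Outcome values over d=0..5: [1, 1, 1, 1, -1, 0]
Σy = 3, Σy² = 5, M = 6
μ = 3/6 = 1/2,  σ² = 5/6 − (1/2)² = 7/12
E[X_6] = 18 + 6·(1/2) = 21

21


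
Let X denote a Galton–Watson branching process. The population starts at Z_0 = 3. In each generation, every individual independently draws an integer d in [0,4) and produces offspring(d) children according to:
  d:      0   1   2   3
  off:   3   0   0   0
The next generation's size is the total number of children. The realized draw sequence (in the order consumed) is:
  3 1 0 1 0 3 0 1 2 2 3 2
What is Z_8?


gen 0: Z_0=3, draws=[3, 1, 0], offspring=[0, 0, 3], Z_1=3
gen 1: Z_1=3, draws=[1, 0, 3], offspring=[0, 3, 0], Z_2=3
gen 2: Z_2=3, draws=[0, 1, 2], offspring=[3, 0, 0], Z_3=3
gen 3: Z_3=3, draws=[2, 3, 2], offspring=[0, 0, 0], Z_4=0
gen 4: Z_4=0, draws=[], offspring=[], Z_5=0
gen 5: Z_5=0, draws=[], offspring=[], Z_6=0
gen 6: Z_6=0, draws=[], offspring=[], Z_7=0
gen 7: Z_7=0, draws=[], offspring=[], Z_8=0

0


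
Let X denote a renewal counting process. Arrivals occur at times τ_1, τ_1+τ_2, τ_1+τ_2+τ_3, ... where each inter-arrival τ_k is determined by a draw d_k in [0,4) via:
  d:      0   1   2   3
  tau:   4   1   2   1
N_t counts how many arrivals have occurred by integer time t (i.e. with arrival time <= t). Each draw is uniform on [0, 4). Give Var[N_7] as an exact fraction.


25775/16384

Inter-arrival values over d=0..3: [4, 1, 2, 1]
Each d has probability 1/4, so the pmf of τ is: f(1) = 1/2, f(2) = 1/4, f(4) = 1/4
Let p_n(j) = P(N_n = j), with p_0 = [1]. Condition on τ_1: p_n(0) = P(τ > n), and for j >= 1, p_n(j) = Σ_{k<=n} f(k)·p_{n−k}(j−1)
p_1 = [1/2, 1/2]  (j = 0..1)
p_2 = [1/4, 1/2, 1/4]  (j = 0..2)
p_3 = [1/4, 1/4, 3/8, 1/8]  (j = 0..3)
p_4 = [0, 7/16, 1/4, 1/4, 1/16]  (j = 0..4)
p_5 = [0, 3/16, 13/32, 7/32, 5/32, 1/32]  (j = 0..5)
p_6 = [0, 1/16, 21/64, 21/64, 11/64, 3/32, 1/64]  (j = 0..6)
p_7 = [0, 1/16, 9/64, 23/64, 1/4, 1/8, 7/128, 1/128]  (j = 0..7)
E[N_7] = Σ j·p_7(j) = 439/128;  E[N_7²] = Σ j²·p_7(j) = 1707/128
Var[N_7] = 1707/128 − (439/128)² = 25775/16384


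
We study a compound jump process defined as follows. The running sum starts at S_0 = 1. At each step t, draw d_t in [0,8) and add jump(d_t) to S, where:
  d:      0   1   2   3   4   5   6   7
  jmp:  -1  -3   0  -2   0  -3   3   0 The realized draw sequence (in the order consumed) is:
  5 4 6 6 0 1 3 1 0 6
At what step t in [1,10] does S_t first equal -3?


10

t=0: S=1, d=5, jump=-3, S_1=-2
t=1: S=-2, d=4, jump=0, S_2=-2
t=2: S=-2, d=6, jump=3, S_3=1
t=3: S=1, d=6, jump=3, S_4=4
t=4: S=4, d=0, jump=-1, S_5=3
t=5: S=3, d=1, jump=-3, S_6=0
t=6: S=0, d=3, jump=-2, S_7=-2
t=7: S=-2, d=1, jump=-3, S_8=-5
t=8: S=-5, d=0, jump=-1, S_9=-6
t=9: S=-6, d=6, jump=3, S_10=-3


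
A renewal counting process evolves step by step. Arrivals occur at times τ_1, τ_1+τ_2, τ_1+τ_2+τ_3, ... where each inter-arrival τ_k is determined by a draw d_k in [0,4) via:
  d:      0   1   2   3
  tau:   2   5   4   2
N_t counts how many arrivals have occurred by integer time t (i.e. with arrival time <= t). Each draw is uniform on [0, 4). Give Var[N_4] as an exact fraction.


1/2

Inter-arrival values over d=0..3: [2, 5, 4, 2]
Each d has probability 1/4, so the pmf of τ is: f(2) = 1/2, f(4) = 1/4, f(5) = 1/4
Let p_n(j) = P(N_n = j), with p_0 = [1]. Condition on τ_1: p_n(0) = P(τ > n), and for j >= 1, p_n(j) = Σ_{k<=n} f(k)·p_{n−k}(j−1)
p_1 = [1]  (j = 0)
p_2 = [1/2, 1/2]  (j = 0..1)
p_3 = [1/2, 1/2]  (j = 0..1)
p_4 = [1/4, 1/2, 1/4]  (j = 0..2)
E[N_4] = Σ j·p_4(j) = 1;  E[N_4²] = Σ j²·p_4(j) = 3/2
Var[N_4] = 3/2 − (1)² = 1/2


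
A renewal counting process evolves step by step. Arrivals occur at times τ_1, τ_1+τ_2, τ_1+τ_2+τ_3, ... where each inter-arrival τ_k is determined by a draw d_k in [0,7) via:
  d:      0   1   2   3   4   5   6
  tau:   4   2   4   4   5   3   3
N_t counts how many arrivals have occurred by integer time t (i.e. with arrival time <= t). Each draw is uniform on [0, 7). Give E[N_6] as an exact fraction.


449/343

Inter-arrival values over d=0..6: [4, 2, 4, 4, 5, 3, 3]
Each d has probability 1/7, so the pmf of τ is: f(2) = 1/7, f(3) = 2/7, f(4) = 3/7, f(5) = 1/7
Renewal equation for m(n) = E[N_n]: condition on τ_1 = k (if k <= n, one arrival plus a fresh copy on the remaining n−k steps): m(n) = F(n) + Σ_{k<=n} f(k)·m(n−k), where F(n) = P(τ <= n) and m(0) = 0
m(1) = F(1) = 0
m(2) = F(2) = 1/7
m(3) = F(3) = 3/7
m(4) = F(4) + f(2)·m(2) = 6/7 + 1/7·1/7 = 43/49
m(5) = F(5) + f(2)·m(3) + f(3)·m(2) = 1 + 1/7·3/7 + 2/7·1/7 = 54/49
m(6) = F(6) + f(2)·m(4) + f(3)·m(3) + f(4)·m(2) = 1 + 1/7·43/49 + 2/7·3/7 + 3/7·1/7 = 449/343
E[N_6] = m(6) = 449/343


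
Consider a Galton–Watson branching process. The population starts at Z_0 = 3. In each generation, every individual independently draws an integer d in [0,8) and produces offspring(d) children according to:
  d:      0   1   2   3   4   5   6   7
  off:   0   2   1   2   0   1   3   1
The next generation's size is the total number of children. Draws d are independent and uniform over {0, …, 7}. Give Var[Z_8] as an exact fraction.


1142891015625/4294967296

Outcome values over d=0..7: [0, 2, 1, 2, 0, 1, 3, 1]
Σy = 10, Σy² = 20, M = 8
μ = 10/8 = 5/4,  σ² = 20/8 − (5/4)² = 15/16
V_0 = 0, E_0 = 3
V_1 = 15/16·E_0 + (5/4)²·V_0 = 45/16;  E_1 = 15/4
V_2 = 15/16·E_1 + (5/4)²·V_1 = 2025/256;  E_2 = 75/16
V_3 = 15/16·E_2 + (5/4)²·V_2 = 68625/4096;  E_3 = 375/64
V_4 = 15/16·E_3 + (5/4)²·V_3 = 2075625/65536;  E_4 = 1875/256
V_5 = 15/16·E_4 + (5/4)²·V_4 = 59090625/1048576;  E_5 = 9375/1024
V_6 = 15/16·E_5 + (5/4)²·V_5 = 1621265625/16777216;  E_6 = 46875/4096
V_7 = 15/16·E_6 + (5/4)²·V_6 = 43411640625/268435456;  E_7 = 234375/16384
V_8 = 15/16·E_7 + (5/4)²·V_7 = 1142891015625/4294967296;  E_8 = 1171875/65536
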